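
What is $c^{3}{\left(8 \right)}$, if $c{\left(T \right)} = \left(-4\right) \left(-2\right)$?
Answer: $512$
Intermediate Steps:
$c{\left(T \right)} = 8$
$c^{3}{\left(8 \right)} = 8^{3} = 512$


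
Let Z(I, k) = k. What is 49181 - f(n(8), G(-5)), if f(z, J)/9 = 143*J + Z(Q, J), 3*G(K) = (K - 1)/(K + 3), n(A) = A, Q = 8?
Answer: 47885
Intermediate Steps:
G(K) = (-1 + K)/(3*(3 + K)) (G(K) = ((K - 1)/(K + 3))/3 = ((-1 + K)/(3 + K))/3 = (-1 + K)/(3*(3 + K)))
f(z, J) = 1296*J (f(z, J) = 9*(143*J + J) = 9*(144*J) = 1296*J)
49181 - f(n(8), G(-5)) = 49181 - 1296*(-1 - 5)/(3*(3 - 5)) = 49181 - 1296*(1/3)*(-6)/(-2) = 49181 - 1296*(1/3)*(-1/2)*(-6) = 49181 - 1296 = 47885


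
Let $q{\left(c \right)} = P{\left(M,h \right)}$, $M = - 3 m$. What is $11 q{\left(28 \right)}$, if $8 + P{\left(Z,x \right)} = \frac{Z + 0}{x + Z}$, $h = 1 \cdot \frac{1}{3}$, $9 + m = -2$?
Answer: $- \frac{7711}{100} \approx -77.11$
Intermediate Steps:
$m = -11$ ($m = -9 - 2 = -11$)
$h = \frac{1}{3}$ ($h = 1 \cdot \frac{1}{3} = \frac{1}{3} \approx 0.33333$)
$M = 33$ ($M = \left(-3\right) \left(-11\right) = 33$)
$P{\left(Z,x \right)} = -8 + \frac{Z}{Z + x}$ ($P{\left(Z,x \right)} = -8 + \frac{Z + 0}{x + Z} = -8 + \frac{Z}{Z + x}$)
$q{\left(c \right)} = - \frac{701}{100}$ ($q{\left(c \right)} = \frac{\left(-8\right) \frac{1}{3} - 231}{33 + \frac{1}{3}} = \frac{- \frac{8}{3} - 231}{\frac{100}{3}} = \frac{3}{100} \left(- \frac{701}{3}\right) = - \frac{701}{100}$)
$11 q{\left(28 \right)} = 11 \left(- \frac{701}{100}\right) = - \frac{7711}{100}$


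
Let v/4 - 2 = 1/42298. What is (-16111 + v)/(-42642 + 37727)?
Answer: 68112469/20789467 ≈ 3.2763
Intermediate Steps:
v = 169194/21149 (v = 8 + 4/42298 = 8 + 4*(1/42298) = 8 + 2/21149 = 169194/21149 ≈ 8.0001)
(-16111 + v)/(-42642 + 37727) = (-16111 + 169194/21149)/(-42642 + 37727) = -340562345/21149/(-4915) = -340562345/21149*(-1/4915) = 68112469/20789467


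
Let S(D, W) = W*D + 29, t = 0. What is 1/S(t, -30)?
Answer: 1/29 ≈ 0.034483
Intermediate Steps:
S(D, W) = 29 + D*W (S(D, W) = D*W + 29 = 29 + D*W)
1/S(t, -30) = 1/(29 + 0*(-30)) = 1/(29 + 0) = 1/29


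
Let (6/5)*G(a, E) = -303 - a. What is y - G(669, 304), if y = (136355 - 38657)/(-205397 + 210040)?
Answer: 3858528/4643 ≈ 831.04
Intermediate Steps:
G(a, E) = -505/2 - 5*a/6 (G(a, E) = 5*(-303 - a)/6 = -505/2 - 5*a/6)
y = 97698/4643 ≈ 21.042
y - G(669, 304) = 97698/4643 - (-505/2 - ⅚*669) = 97698/4643 - (-505/2 - 1115/2) = 97698/4643 - 1*(-810) = 97698/4643 + 810 = 3858528/4643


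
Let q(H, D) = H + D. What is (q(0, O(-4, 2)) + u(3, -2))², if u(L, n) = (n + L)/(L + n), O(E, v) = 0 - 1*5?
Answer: 16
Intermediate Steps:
O(E, v) = -5 (O(E, v) = 0 - 5 = -5)
u(L, n) = 1 (u(L, n) = (L + n)/(L + n) = 1)
q(H, D) = D + H
(q(0, O(-4, 2)) + u(3, -2))² = ((-5 + 0) + 1)² = (-5 + 1)² = (-4)² = 16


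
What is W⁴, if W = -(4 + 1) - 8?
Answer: 28561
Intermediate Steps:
W = -13 (W = -1*5 - 8 = -5 - 8 = -13)
W⁴ = (-13)⁴ = 28561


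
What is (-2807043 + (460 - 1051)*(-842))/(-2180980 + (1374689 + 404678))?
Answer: 769807/133871 ≈ 5.7504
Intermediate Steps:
(-2807043 + (460 - 1051)*(-842))/(-2180980 + (1374689 + 404678)) = (-2807043 - 591*(-842))/(-2180980 + 1779367) = (-2807043 + 497622)/(-401613) = -2309421*(-1/401613) = 769807/133871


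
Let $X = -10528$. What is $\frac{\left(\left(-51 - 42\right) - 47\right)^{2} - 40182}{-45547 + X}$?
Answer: $\frac{20582}{56075} \approx 0.36704$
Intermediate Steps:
$\frac{\left(\left(-51 - 42\right) - 47\right)^{2} - 40182}{-45547 + X} = \frac{\left(\left(-51 - 42\right) - 47\right)^{2} - 40182}{-45547 - 10528} = \frac{\left(-93 - 47\right)^{2} - 40182}{-56075} = \left(\left(-140\right)^{2} - 40182\right) \left(- \frac{1}{56075}\right) = \left(19600 - 40182\right) \left(- \frac{1}{56075}\right) = \left(-20582\right) \left(- \frac{1}{56075}\right) = \frac{20582}{56075}$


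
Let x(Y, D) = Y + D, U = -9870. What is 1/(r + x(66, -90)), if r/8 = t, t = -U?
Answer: 1/78936 ≈ 1.2668e-5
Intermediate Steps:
t = 9870 (t = -1*(-9870) = 9870)
x(Y, D) = D + Y
r = 78960 (r = 8*9870 = 78960)
1/(r + x(66, -90)) = 1/(78960 + (-90 + 66)) = 1/(78960 - 24) = 1/78936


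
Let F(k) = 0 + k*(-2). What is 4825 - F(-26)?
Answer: 4773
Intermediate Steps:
F(k) = -2*k (F(k) = 0 - 2*k = -2*k)
4825 - F(-26) = 4825 - (-2)*(-26) = 4825 - 1*52 = 4825 - 52 = 4773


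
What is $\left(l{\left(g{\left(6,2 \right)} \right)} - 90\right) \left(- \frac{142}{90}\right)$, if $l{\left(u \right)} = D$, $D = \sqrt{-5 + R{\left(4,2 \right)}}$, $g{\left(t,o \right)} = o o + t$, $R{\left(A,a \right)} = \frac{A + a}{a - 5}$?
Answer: $142 - \frac{71 i \sqrt{7}}{45} \approx 142.0 - 4.1744 i$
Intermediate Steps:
$R{\left(A,a \right)} = \frac{A + a}{-5 + a}$
$g{\left(t,o \right)} = t + o^{2}$ ($g{\left(t,o \right)} = o^{2} + t = t + o^{2}$)
$D = i \sqrt{7}$ ($D = \sqrt{-5 + \frac{4 + 2}{-5 + 2}} = \sqrt{-5 + \frac{1}{-3} \cdot 6} = \sqrt{-5 - 2} = \sqrt{-7} = i \sqrt{7} \approx 2.6458 i$)
$l{\left(u \right)} = i \sqrt{7}$
$\left(l{\left(g{\left(6,2 \right)} \right)} - 90\right) \left(- \frac{142}{90}\right) = \left(i \sqrt{7} - 90\right) \left(- \frac{142}{90}\right) = \left(-90 + i \sqrt{7}\right) \left(\left(-142\right) \frac{1}{90}\right) = \left(-90 + i \sqrt{7}\right) \left(- \frac{71}{45}\right) = 142 - \frac{71 i \sqrt{7}}{45}$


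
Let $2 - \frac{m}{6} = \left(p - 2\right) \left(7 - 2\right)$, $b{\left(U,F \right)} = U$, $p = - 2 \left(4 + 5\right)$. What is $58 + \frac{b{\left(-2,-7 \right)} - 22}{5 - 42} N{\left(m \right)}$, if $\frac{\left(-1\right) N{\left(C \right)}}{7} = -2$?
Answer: $\frac{2482}{37} \approx 67.081$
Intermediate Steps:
$p = -18$ ($p = \left(-2\right) 9 = -18$)
$m = 612$ ($m = 12 - 6 \left(-18 - 2\right) \left(7 - 2\right) = 12 - 6 \left(\left(-20\right) 5\right) = 12 - -600 = 12 + 600 = 612$)
$N{\left(C \right)} = 14$ ($N{\left(C \right)} = \left(-7\right) \left(-2\right) = 14$)
$58 + \frac{b{\left(-2,-7 \right)} - 22}{5 - 42} N{\left(m \right)} = 58 + \frac{-2 - 22}{5 - 42} \cdot 14 = 58 + - \frac{24}{-37} \cdot 14 = 58 + \left(-24\right) \left(- \frac{1}{37}\right) 14 = 58 + \frac{24}{37} \cdot 14 = 58 + \frac{336}{37} = \frac{2482}{37}$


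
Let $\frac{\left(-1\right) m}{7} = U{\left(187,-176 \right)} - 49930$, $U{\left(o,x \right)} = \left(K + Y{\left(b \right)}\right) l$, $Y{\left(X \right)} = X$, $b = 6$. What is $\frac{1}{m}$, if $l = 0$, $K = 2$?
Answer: $\frac{1}{349510} \approx 2.8611 \cdot 10^{-6}$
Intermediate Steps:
$U{\left(o,x \right)} = 0$ ($U{\left(o,x \right)} = \left(2 + 6\right) 0 = 8 \cdot 0 = 0$)
$m = 349510$ ($m = - 7 \left(0 - 49930\right) = \left(-7\right) \left(-49930\right) = 349510$)
$\frac{1}{m} = \frac{1}{349510}$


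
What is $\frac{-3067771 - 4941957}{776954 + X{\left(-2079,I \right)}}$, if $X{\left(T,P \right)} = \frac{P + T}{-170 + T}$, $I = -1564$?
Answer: $- \frac{18013878272}{1747373189} \approx -10.309$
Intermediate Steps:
$X{\left(T,P \right)} = \frac{P + T}{-170 + T}$
$\frac{-3067771 - 4941957}{776954 + X{\left(-2079,I \right)}} = \frac{-3067771 - 4941957}{776954 + \frac{-1564 - 2079}{-170 - 2079}} = - \frac{8009728}{776954 + \frac{1}{-2249} \left(-3643\right)} = - \frac{8009728}{776954 - - \frac{3643}{2249}} = - \frac{8009728}{776954 + \frac{3643}{2249}} = - \frac{8009728}{\frac{1747373189}{2249}} = \left(-8009728\right) \frac{2249}{1747373189} = - \frac{18013878272}{1747373189}$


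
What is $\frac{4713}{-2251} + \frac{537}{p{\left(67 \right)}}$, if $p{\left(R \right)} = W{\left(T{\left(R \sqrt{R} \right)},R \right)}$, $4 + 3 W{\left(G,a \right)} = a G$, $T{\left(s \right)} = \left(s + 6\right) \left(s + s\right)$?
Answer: $- \frac{3827061947585712675}{1827897504002287118} - \frac{21695337 \sqrt{67}}{406018992448309} \approx -2.0937$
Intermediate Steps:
$T{\left(s \right)} = 2 s \left(6 + s\right)$ ($T{\left(s \right)} = \left(6 + s\right) 2 s = 2 s \left(6 + s\right)$)
$W{\left(G,a \right)} = - \frac{4}{3} + \frac{G a}{3}$ ($W{\left(G,a \right)} = - \frac{4}{3} + \frac{a G}{3} = - \frac{4}{3} + \frac{G a}{3}$)
$p{\left(R \right)} = - \frac{4}{3} + \frac{2 R^{\frac{5}{2}} \left(6 + R^{\frac{3}{2}}\right)}{3}$ ($p{\left(R \right)} = - \frac{4}{3} + \frac{2 R \sqrt{R} \left(6 + R \sqrt{R}\right) R}{3} = - \frac{4}{3} + \frac{2 R^{\frac{3}{2}} \left(6 + R^{\frac{3}{2}}\right) R}{3} = - \frac{4}{3} + \frac{2 R^{\frac{5}{2}} \left(6 + R^{\frac{3}{2}}\right)}{3}$)
$\frac{4713}{-2251} + \frac{537}{p{\left(67 \right)}} = \frac{4713}{-2251} + \frac{537}{- \frac{4}{3} + 4 \cdot 67^{\frac{5}{2}} + \frac{2 \cdot 67^{4}}{3}} = 4713 \left(- \frac{1}{2251}\right) + \frac{537}{- \frac{4}{3} + 4 \cdot 4489 \sqrt{67} + \frac{2}{3} \cdot 20151121} = - \frac{4713}{2251} + \frac{537}{- \frac{4}{3} + 17956 \sqrt{67} + \frac{40302242}{3}} = - \frac{4713}{2251} + \frac{537}{\frac{40302238}{3} + 17956 \sqrt{67}}$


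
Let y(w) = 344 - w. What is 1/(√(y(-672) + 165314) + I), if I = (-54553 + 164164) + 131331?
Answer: 120471/29026440517 - √166330/58052881034 ≈ 4.1434e-6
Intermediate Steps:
I = 240942 (I = 109611 + 131331 = 240942)
1/(√(y(-672) + 165314) + I) = 1/(√((344 - 1*(-672)) + 165314) + 240942) = 1/(√((344 + 672) + 165314) + 240942) = 1/(√(1016 + 165314) + 240942) = 1/(√166330 + 240942) = 1/(240942 + √166330)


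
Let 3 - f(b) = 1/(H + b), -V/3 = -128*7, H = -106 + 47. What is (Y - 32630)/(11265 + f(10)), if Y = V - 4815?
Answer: -1703093/552133 ≈ -3.0846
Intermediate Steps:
H = -59
V = 2688 (V = -(-384)*7 = -3*(-896) = 2688)
f(b) = 3 - 1/(-59 + b)
Y = -2127 (Y = 2688 - 4815 = -2127)
(Y - 32630)/(11265 + f(10)) = (-2127 - 32630)/(11265 + (-178 + 3*10)/(-59 + 10)) = -34757/(11265 + (-178 + 30)/(-49)) = -34757/(11265 - 1/49*(-148)) = -34757/(11265 + 148/49) = -34757/552133/49 = -34757*49/552133 = -1703093/552133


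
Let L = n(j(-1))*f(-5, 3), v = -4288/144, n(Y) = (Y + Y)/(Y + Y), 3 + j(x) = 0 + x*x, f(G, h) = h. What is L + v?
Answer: -241/9 ≈ -26.778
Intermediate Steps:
j(x) = -3 + x² (j(x) = -3 + (0 + x*x) = -3 + (0 + x²) = -3 + x²)
n(Y) = 1 (n(Y) = (2*Y)/((2*Y)) = (2*Y)*(1/(2*Y)) = 1)
v = -268/9 (v = -4288*1/144 = -268/9 ≈ -29.778)
L = 3 (L = 1*3 = 3)
L + v = 3 - 268/9 = -241/9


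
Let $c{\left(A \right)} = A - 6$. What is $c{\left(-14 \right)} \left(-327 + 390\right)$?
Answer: $-1260$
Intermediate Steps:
$c{\left(A \right)} = -6 + A$ ($c{\left(A \right)} = A - 6 = -6 + A$)
$c{\left(-14 \right)} \left(-327 + 390\right) = \left(-6 - 14\right) \left(-327 + 390\right) = \left(-20\right) 63 = -1260$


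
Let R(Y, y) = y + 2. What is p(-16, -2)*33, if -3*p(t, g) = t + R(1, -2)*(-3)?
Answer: 176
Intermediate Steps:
R(Y, y) = 2 + y
p(t, g) = -t/3 (p(t, g) = -(t + (2 - 2)*(-3))/3 = -(t + 0*(-3))/3 = -(t + 0)/3 = -t/3)
p(-16, -2)*33 = -⅓*(-16)*33 = (16/3)*33 = 176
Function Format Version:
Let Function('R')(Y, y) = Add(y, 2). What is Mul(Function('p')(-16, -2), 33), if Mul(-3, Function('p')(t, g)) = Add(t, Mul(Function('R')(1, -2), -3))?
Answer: 176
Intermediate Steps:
Function('R')(Y, y) = Add(2, y)
Function('p')(t, g) = Mul(Rational(-1, 3), t) (Function('p')(t, g) = Mul(Rational(-1, 3), Add(t, Mul(Add(2, -2), -3))) = Mul(Rational(-1, 3), Add(t, Mul(0, -3))) = Mul(Rational(-1, 3), Add(t, 0)) = Mul(Rational(-1, 3), t))
Mul(Function('p')(-16, -2), 33) = Mul(Mul(Rational(-1, 3), -16), 33) = Mul(Rational(16, 3), 33) = 176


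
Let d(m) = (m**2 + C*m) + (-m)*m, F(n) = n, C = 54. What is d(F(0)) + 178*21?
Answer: 3738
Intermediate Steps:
d(m) = 54*m (d(m) = (m**2 + 54*m) + (-m)*m = (m**2 + 54*m) - m**2 = 54*m)
d(F(0)) + 178*21 = 54*0 + 178*21 = 0 + 3738 = 3738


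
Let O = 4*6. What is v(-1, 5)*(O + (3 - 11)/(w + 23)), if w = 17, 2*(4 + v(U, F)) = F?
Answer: -357/10 ≈ -35.700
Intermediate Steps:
v(U, F) = -4 + F/2
O = 24
v(-1, 5)*(O + (3 - 11)/(w + 23)) = (-4 + (1/2)*5)*(24 + (3 - 11)/(17 + 23)) = (-4 + 5/2)*(24 - 8/40) = -3*(24 - 8*1/40)/2 = -3*(24 - 1/5)/2 = -3/2*119/5 = -357/10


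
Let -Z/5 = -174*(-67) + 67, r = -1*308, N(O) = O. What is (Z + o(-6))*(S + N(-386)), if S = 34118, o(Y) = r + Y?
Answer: -1988130348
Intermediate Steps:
r = -308
o(Y) = -308 + Y
Z = -58625 (Z = -5*(-174*(-67) + 67) = -5*(11658 + 67) = -5*11725 = -58625)
(Z + o(-6))*(S + N(-386)) = (-58625 + (-308 - 6))*(34118 - 386) = (-58625 - 314)*33732 = -58939*33732 = -1988130348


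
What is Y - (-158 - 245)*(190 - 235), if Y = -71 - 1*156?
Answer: -18362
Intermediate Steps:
Y = -227 (Y = -71 - 156 = -227)
Y - (-158 - 245)*(190 - 235) = -227 - (-158 - 245)*(190 - 235) = -227 - (-403)*(-45) = -227 - 1*18135 = -227 - 18135 = -18362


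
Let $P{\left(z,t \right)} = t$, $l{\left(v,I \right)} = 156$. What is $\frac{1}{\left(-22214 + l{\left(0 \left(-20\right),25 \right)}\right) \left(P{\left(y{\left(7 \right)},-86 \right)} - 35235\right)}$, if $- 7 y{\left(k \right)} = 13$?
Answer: $\frac{1}{779110618} \approx 1.2835 \cdot 10^{-9}$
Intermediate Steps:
$y{\left(k \right)} = - \frac{13}{7}$ ($y{\left(k \right)} = \left(- \frac{1}{7}\right) 13 = - \frac{13}{7}$)
$\frac{1}{\left(-22214 + l{\left(0 \left(-20\right),25 \right)}\right) \left(P{\left(y{\left(7 \right)},-86 \right)} - 35235\right)} = \frac{1}{\left(-22214 + 156\right) \left(-86 - 35235\right)} = \frac{1}{\left(-22058\right) \left(-35321\right)} = \frac{1}{779110618}$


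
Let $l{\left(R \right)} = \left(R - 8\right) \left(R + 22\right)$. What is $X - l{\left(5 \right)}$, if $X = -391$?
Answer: $-310$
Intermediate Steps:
$l{\left(R \right)} = \left(-8 + R\right) \left(22 + R\right)$
$X - l{\left(5 \right)} = -391 - \left(-176 + 5^{2} + 14 \cdot 5\right) = -391 - \left(-176 + 25 + 70\right) = -391 - -81 = -391 + 81 = -310$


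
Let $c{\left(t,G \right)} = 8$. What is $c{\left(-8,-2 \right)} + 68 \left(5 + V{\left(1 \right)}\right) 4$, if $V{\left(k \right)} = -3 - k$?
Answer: $280$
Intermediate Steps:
$c{\left(-8,-2 \right)} + 68 \left(5 + V{\left(1 \right)}\right) 4 = 8 + 68 \left(5 - 4\right) 4 = 8 + 68 \cdot 1 \cdot 4 = 8 + 68 \cdot 4 = 8 + 272 = 280$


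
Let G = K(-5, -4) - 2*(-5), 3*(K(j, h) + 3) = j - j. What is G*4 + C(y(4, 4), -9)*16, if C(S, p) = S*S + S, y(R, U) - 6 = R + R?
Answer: 3388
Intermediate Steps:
y(R, U) = 6 + 2*R (y(R, U) = 6 + (R + R) = 6 + 2*R)
K(j, h) = -3 (K(j, h) = -3 + (j - j)/3 = -3 + (⅓)*0 = -3 + 0 = -3)
C(S, p) = S + S² (C(S, p) = S² + S = S + S²)
G = 7 (G = -3 - 2*(-5) = -3 + 10 = 7)
G*4 + C(y(4, 4), -9)*16 = 7*4 + ((6 + 2*4)*(1 + (6 + 2*4)))*16 = 28 + ((6 + 8)*(1 + (6 + 8)))*16 = 28 + (14*(1 + 14))*16 = 28 + (14*15)*16 = 28 + 210*16 = 28 + 3360 = 3388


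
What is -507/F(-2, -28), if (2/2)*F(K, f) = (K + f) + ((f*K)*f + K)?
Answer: 507/1600 ≈ 0.31687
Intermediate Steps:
F(K, f) = f + 2*K + K*f² (F(K, f) = (K + f) + ((f*K)*f + K) = (K + f) + ((K*f)*f + K) = (K + f) + (K*f² + K) = (K + f) + (K + K*f²) = f + 2*K + K*f²)
-507/F(-2, -28) = -507/(-28 + 2*(-2) - 2*(-28)²) = -507/(-28 - 4 - 2*784) = -507/(-28 - 4 - 1568) = -507/(-1600) = -507*(-1/1600) = 507/1600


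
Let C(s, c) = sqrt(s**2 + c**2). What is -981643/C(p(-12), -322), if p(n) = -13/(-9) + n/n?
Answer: -8834787*sqrt(2099722)/4199444 ≈ -3048.5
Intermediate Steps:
p(n) = 22/9 (p(n) = -13*(-1/9) + 1 = 13/9 + 1 = 22/9)
C(s, c) = sqrt(c**2 + s**2)
-981643/C(p(-12), -322) = -981643/sqrt((-322)**2 + (22/9)**2) = -981643/sqrt(103684 + 484/81) = -981643*9*sqrt(2099722)/4199444 = -8834787*sqrt(2099722)/4199444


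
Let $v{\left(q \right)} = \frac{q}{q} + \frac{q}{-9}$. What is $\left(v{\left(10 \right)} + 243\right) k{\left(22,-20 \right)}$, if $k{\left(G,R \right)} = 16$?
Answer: $\frac{34976}{9} \approx 3886.2$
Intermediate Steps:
$v{\left(q \right)} = 1 - \frac{q}{9}$ ($v{\left(q \right)} = 1 + q \left(- \frac{1}{9}\right) = 1 - \frac{q}{9}$)
$\left(v{\left(10 \right)} + 243\right) k{\left(22,-20 \right)} = \left(\left(1 - \frac{10}{9}\right) + 243\right) 16 = \left(- \frac{1}{9} + 243\right) 16 = \frac{2186}{9} \cdot 16 = \frac{34976}{9}$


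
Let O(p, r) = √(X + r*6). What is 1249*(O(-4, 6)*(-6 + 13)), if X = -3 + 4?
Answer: 8743*√37 ≈ 53182.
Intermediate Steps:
X = 1
O(p, r) = √(1 + 6*r) (O(p, r) = √(1 + r*6) = √(1 + 6*r))
1249*(O(-4, 6)*(-6 + 13)) = 1249*(√(1 + 6*6)*(-6 + 13)) = 1249*(√(1 + 36)*7) = 1249*(√37*7) = 1249*(7*√37) = 8743*√37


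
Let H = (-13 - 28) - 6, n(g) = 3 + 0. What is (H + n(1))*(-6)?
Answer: 264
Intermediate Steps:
n(g) = 3
H = -47 (H = -41 - 6 = -47)
(H + n(1))*(-6) = (-47 + 3)*(-6) = -44*(-6) = 264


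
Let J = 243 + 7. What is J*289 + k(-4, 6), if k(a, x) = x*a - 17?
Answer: 72209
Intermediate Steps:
J = 250
k(a, x) = -17 + a*x (k(a, x) = a*x - 17 = -17 + a*x)
J*289 + k(-4, 6) = 250*289 + (-17 - 4*6) = 72250 + (-17 - 24) = 72250 - 41 = 72209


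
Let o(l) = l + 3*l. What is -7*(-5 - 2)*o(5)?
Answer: 980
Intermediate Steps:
o(l) = 4*l
-7*(-5 - 2)*o(5) = -7*(-5 - 2)*4*5 = -(-49)*20 = -7*(-140) = 980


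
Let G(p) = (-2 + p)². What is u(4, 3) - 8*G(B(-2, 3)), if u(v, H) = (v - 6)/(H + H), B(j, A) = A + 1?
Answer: -97/3 ≈ -32.333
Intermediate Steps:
B(j, A) = 1 + A
u(v, H) = (-6 + v)/(2*H) (u(v, H) = (-6 + v)/((2*H)) = (-6 + v)*(1/(2*H)) = (-6 + v)/(2*H))
u(4, 3) - 8*G(B(-2, 3)) = (½)*(-6 + 4)/3 - 8*(-2 + (1 + 3))² = (½)*(⅓)*(-2) - 8*(-2 + 4)² = -⅓ - 8*2² = -⅓ - 8*4 = -⅓ - 32 = -97/3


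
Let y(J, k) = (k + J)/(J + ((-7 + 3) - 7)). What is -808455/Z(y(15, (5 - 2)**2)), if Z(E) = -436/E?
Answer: 2425365/218 ≈ 11126.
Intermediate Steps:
y(J, k) = (J + k)/(-11 + J) (y(J, k) = (J + k)/(J + (-4 - 7)) = (J + k)/(J - 11) = (J + k)/(-11 + J))
-808455/Z(y(15, (5 - 2)**2)) = -808455*(-(15 + (5 - 2)**2)/(436*(-11 + 15))) = -808455/((-436*4/(15 + 3**2))) = -808455/((-436*4/(15 + 9))) = -808455/((-436/((1/4)*24))) = -808455/((-436/6)) = -808455/((-436*1/6)) = -808455/(-218/3) = -808455*(-3/218) = 2425365/218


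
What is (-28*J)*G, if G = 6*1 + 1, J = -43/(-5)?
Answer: -8428/5 ≈ -1685.6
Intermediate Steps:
J = 43/5 (J = -43*(-⅕) = 43/5 ≈ 8.6000)
G = 7 (G = 6 + 1 = 7)
(-28*J)*G = -28*43/5*7 = -1204/5*7 = -8428/5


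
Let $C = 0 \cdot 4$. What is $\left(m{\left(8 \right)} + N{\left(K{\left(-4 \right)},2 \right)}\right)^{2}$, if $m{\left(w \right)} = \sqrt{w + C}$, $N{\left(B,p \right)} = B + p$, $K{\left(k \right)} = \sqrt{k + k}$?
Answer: $4 + 16 i + 8 \sqrt{2} \left(1 + i\right) \approx 15.314 + 27.314 i$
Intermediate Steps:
$C = 0$
$K{\left(k \right)} = \sqrt{2} \sqrt{k}$ ($K{\left(k \right)} = \sqrt{2 k} = \sqrt{2} \sqrt{k}$)
$m{\left(w \right)} = \sqrt{w}$ ($m{\left(w \right)} = \sqrt{w + 0} = \sqrt{w}$)
$\left(m{\left(8 \right)} + N{\left(K{\left(-4 \right)},2 \right)}\right)^{2} = \left(\sqrt{8} + \left(\sqrt{2} \sqrt{-4} + 2\right)\right)^{2} = \left(2 \sqrt{2} + \left(\sqrt{2} \cdot 2 i + 2\right)\right)^{2} = \left(2 \sqrt{2} + \left(2 i \sqrt{2} + 2\right)\right)^{2} = \left(2 \sqrt{2} + \left(2 + 2 i \sqrt{2}\right)\right)^{2} = \left(2 + 2 \sqrt{2} + 2 i \sqrt{2}\right)^{2}$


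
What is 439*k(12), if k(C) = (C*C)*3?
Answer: 189648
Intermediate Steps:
k(C) = 3*C² (k(C) = C²*3 = 3*C²)
439*k(12) = 439*(3*12²) = 439*(3*144) = 439*432 = 189648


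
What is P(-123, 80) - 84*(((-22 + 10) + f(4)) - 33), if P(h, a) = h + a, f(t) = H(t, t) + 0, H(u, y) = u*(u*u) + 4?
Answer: -1975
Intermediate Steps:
H(u, y) = 4 + u³ (H(u, y) = u*u² + 4 = u³ + 4 = 4 + u³)
f(t) = 4 + t³ (f(t) = (4 + t³) + 0 = 4 + t³)
P(h, a) = a + h
P(-123, 80) - 84*(((-22 + 10) + f(4)) - 33) = (80 - 123) - 84*(((-22 + 10) + (4 + 4³)) - 33) = -43 - 84*((-12 + (4 + 64)) - 33) = -43 - 84*((-12 + 68) - 33) = -43 - 84*(56 - 33) = -43 - 84*23 = -43 - 1932 = -1975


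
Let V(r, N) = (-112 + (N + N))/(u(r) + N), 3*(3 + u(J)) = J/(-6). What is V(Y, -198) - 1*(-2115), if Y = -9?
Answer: 849131/401 ≈ 2117.5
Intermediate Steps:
u(J) = -3 - J/18 (u(J) = -3 + (J/(-6))/3 = -3 + (J*(-⅙))/3 = -3 + (-J/6)/3 = -3 - J/18)
V(r, N) = (-112 + 2*N)/(-3 + N - r/18) (V(r, N) = (-112 + (N + N))/((-3 - r/18) + N) = (-112 + 2*N)/(-3 + N - r/18))
V(Y, -198) - 1*(-2115) = 36*(56 - 1*(-198))/(54 - 9 - 18*(-198)) - 1*(-2115) = 36*(56 + 198)/(54 - 9 + 3564) + 2115 = 36*254/3609 + 2115 = 36*(1/3609)*254 + 2115 = 1016/401 + 2115 = 849131/401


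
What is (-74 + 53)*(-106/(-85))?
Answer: -2226/85 ≈ -26.188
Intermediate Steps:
(-74 + 53)*(-106/(-85)) = -(-2226)*(-1)/85 = -21*106/85 = -2226/85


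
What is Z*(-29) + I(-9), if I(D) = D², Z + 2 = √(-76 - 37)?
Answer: 139 - 29*I*√113 ≈ 139.0 - 308.27*I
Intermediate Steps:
Z = -2 + I*√113 (Z = -2 + √(-76 - 37) = -2 + √(-113) = -2 + I*√113 ≈ -2.0 + 10.63*I)
Z*(-29) + I(-9) = (-2 + I*√113)*(-29) + (-9)² = (58 - 29*I*√113) + 81 = 139 - 29*I*√113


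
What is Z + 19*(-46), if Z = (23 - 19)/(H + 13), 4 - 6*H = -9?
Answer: -79510/91 ≈ -873.74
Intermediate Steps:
H = 13/6 (H = ⅔ - ⅙*(-9) = ⅔ + 3/2 = 13/6 ≈ 2.1667)
Z = 24/91 (Z = (23 - 19)/(13/6 + 13) = 4/(91/6) = 4*(6/91) = 24/91 ≈ 0.26374)
Z + 19*(-46) = 24/91 + 19*(-46) = 24/91 - 874 = -79510/91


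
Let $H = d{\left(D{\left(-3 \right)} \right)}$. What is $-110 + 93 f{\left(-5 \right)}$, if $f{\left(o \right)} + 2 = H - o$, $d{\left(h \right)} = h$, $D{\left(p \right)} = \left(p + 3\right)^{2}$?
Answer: $169$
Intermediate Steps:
$D{\left(p \right)} = \left(3 + p\right)^{2}$
$H = 0$ ($H = \left(3 - 3\right)^{2} = 0^{2} = 0$)
$f{\left(o \right)} = -2 - o$ ($f{\left(o \right)} = -2 + \left(0 - o\right) = -2 - o$)
$-110 + 93 f{\left(-5 \right)} = -110 + 93 \left(-2 - -5\right) = -110 + 93 \left(-2 + 5\right) = -110 + 93 \cdot 3 = -110 + 279 = 169$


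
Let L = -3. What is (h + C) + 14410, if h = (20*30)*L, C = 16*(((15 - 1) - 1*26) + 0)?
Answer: 12418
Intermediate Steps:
C = -192 (C = 16*((14 - 26) + 0) = 16*(-12 + 0) = 16*(-12) = -192)
h = -1800 (h = (20*30)*(-3) = 600*(-3) = -1800)
(h + C) + 14410 = (-1800 - 192) + 14410 = -1992 + 14410 = 12418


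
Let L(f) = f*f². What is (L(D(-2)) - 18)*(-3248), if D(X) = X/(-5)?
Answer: 7282016/125 ≈ 58256.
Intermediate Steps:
D(X) = -X/5 (D(X) = X*(-⅕) = -X/5)
L(f) = f³
(L(D(-2)) - 18)*(-3248) = ((-⅕*(-2))³ - 18)*(-3248) = ((⅖)³ - 18)*(-3248) = (8/125 - 18)*(-3248) = -2242/125*(-3248) = 7282016/125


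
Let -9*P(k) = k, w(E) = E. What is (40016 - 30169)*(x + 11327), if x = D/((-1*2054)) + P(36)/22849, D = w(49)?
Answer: 5234624746800775/46931846 ≈ 1.1154e+8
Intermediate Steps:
D = 49
P(k) = -k/9
x = -1127817/46931846 (x = 49/((-1*2054)) - ⅑*36/22849 = 49/(-2054) - 4*1/22849 = 49*(-1/2054) - 4/22849 = -49/2054 - 4/22849 = -1127817/46931846 ≈ -0.024031)
(40016 - 30169)*(x + 11327) = (40016 - 30169)*(-1127817/46931846 + 11327) = 9847*(531595891825/46931846) = 5234624746800775/46931846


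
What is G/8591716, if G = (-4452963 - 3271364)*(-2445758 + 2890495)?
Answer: -3435294016999/8591716 ≈ -3.9984e+5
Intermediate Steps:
G = -3435294016999 (G = -7724327*444737 = -3435294016999)
G/8591716 = -3435294016999/8591716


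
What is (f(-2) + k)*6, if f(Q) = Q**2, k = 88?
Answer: 552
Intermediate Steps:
(f(-2) + k)*6 = ((-2)**2 + 88)*6 = (4 + 88)*6 = 92*6 = 552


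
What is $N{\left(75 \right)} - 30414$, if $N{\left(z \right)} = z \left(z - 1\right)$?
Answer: $-24864$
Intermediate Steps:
$N{\left(z \right)} = z \left(-1 + z\right)$
$N{\left(75 \right)} - 30414 = 75 \left(-1 + 75\right) - 30414 = 75 \cdot 74 - 30414 = 5550 - 30414 = -24864$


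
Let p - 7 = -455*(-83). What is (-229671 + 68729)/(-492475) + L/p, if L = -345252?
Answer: -40987219369/4650441425 ≈ -8.8136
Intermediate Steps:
p = 37772 (p = 7 - 455*(-83) = 7 + 37765 = 37772)
(-229671 + 68729)/(-492475) + L/p = (-229671 + 68729)/(-492475) - 345252/37772 = -160942*(-1/492475) - 345252*1/37772 = 160942/492475 - 86313/9443 = -40987219369/4650441425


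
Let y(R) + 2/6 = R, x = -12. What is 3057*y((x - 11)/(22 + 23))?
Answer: -38722/15 ≈ -2581.5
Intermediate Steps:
y(R) = -⅓ + R
3057*y((x - 11)/(22 + 23)) = 3057*(-⅓ + (-12 - 11)/(22 + 23)) = 3057*(-⅓ - 23/45) = 3057*(-38/45) = -38722/15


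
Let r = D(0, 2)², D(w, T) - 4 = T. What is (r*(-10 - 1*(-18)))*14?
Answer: 4032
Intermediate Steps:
D(w, T) = 4 + T
r = 36 (r = (4 + 2)² = 6² = 36)
(r*(-10 - 1*(-18)))*14 = (36*(-10 - 1*(-18)))*14 = (36*(-10 + 18))*14 = (36*8)*14 = 288*14 = 4032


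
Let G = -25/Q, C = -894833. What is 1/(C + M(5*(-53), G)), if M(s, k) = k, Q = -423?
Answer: -423/378514334 ≈ -1.1175e-6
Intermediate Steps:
G = 25/423 (G = -25/(-423) = -25*(-1/423) = 25/423 ≈ 0.059102)
1/(C + M(5*(-53), G)) = 1/(-894833 + 25/423) = 1/(-378514334/423) = -423/378514334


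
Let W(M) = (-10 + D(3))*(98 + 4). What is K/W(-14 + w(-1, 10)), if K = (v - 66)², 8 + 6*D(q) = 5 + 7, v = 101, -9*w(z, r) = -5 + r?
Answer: -175/136 ≈ -1.2868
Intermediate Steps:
w(z, r) = 5/9 - r/9 (w(z, r) = -(-5 + r)/9 = 5/9 - r/9)
D(q) = ⅔ (D(q) = -4/3 + (5 + 7)/6 = -4/3 + (⅙)*12 = -4/3 + 2 = ⅔)
W(M) = -952 (W(M) = (-10 + ⅔)*(98 + 4) = -28/3*102 = -952)
K = 1225 (K = (101 - 66)² = 35² = 1225)
K/W(-14 + w(-1, 10)) = 1225/(-952) = 1225*(-1/952) = -175/136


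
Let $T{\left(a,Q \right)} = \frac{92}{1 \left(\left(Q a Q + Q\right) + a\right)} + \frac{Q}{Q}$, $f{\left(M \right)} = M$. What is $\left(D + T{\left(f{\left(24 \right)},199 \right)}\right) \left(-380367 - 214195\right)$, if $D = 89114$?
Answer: $- \frac{50369453955231314}{950647} \approx -5.2984 \cdot 10^{10}$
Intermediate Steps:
$T{\left(a,Q \right)} = 1 + \frac{92}{Q + a + a Q^{2}}$ ($T{\left(a,Q \right)} = \frac{92}{1 \left(\left(a Q^{2} + Q\right) + a\right)} + 1 = \frac{92}{1 \left(\left(Q + a Q^{2}\right) + a\right)} + 1 = \frac{92}{1 \left(Q + a + a Q^{2}\right)} + 1 = \frac{92}{Q + a + a Q^{2}} + 1 = 1 + \frac{92}{Q + a + a Q^{2}}$)
$\left(D + T{\left(f{\left(24 \right)},199 \right)}\right) \left(-380367 - 214195\right) = \left(89114 + \frac{92 + 199 + 24 + 24 \cdot 199^{2}}{199 + 24 + 24 \cdot 199^{2}}\right) \left(-380367 - 214195\right) = \left(89114 + \frac{92 + 199 + 24 + 24 \cdot 39601}{199 + 24 + 24 \cdot 39601}\right) \left(-594562\right) = \left(89114 + \frac{92 + 199 + 24 + 950424}{199 + 24 + 950424}\right) \left(-594562\right) = \left(89114 + \frac{1}{950647} \cdot 950739\right) \left(-594562\right) = \left(89114 + \frac{950739}{950647}\right) \left(-594562\right) = \frac{84716907497}{950647} \left(-594562\right) = - \frac{50369453955231314}{950647}$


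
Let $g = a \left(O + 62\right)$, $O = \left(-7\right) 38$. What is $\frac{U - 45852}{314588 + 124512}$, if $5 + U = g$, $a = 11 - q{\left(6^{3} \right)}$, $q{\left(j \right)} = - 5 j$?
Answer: $- \frac{268421}{439100} \approx -0.6113$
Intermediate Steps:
$O = -266$
$a = 1091$ ($a = 11 - - 5 \cdot 6^{3} = 11 - \left(-5\right) 216 = 11 - -1080 = 11 + 1080 = 1091$)
$g = -222564$ ($g = 1091 \left(-266 + 62\right) = 1091 \left(-204\right) = -222564$)
$U = -222569$ ($U = -5 - 222564 = -222569$)
$\frac{U - 45852}{314588 + 124512} = \frac{-222569 - 45852}{314588 + 124512} = - \frac{268421}{439100}$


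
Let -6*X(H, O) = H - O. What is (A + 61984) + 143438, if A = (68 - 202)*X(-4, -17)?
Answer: 617137/3 ≈ 2.0571e+5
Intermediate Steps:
X(H, O) = -H/6 + O/6 (X(H, O) = -(H - O)/6 = -H/6 + O/6)
A = 871/3 (A = (68 - 202)*(-⅙*(-4) + (⅙)*(-17)) = -134*(⅔ - 17/6) = -134*(-13/6) = 871/3 ≈ 290.33)
(A + 61984) + 143438 = (871/3 + 61984) + 143438 = 186823/3 + 143438 = 617137/3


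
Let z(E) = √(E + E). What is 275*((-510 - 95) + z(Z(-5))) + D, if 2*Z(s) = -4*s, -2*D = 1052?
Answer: -166901 + 550*√5 ≈ -1.6567e+5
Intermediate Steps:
D = -526 (D = -½*1052 = -526)
Z(s) = -2*s (Z(s) = (-4*s)/2 = -2*s)
z(E) = √2*√E (z(E) = √(2*E) = √2*√E)
275*((-510 - 95) + z(Z(-5))) + D = 275*((-510 - 95) + √2*√(-2*(-5))) - 526 = 275*(-605 + √2*√10) - 526 = 275*(-605 + 2*√5) - 526 = (-166375 + 550*√5) - 526 = -166901 + 550*√5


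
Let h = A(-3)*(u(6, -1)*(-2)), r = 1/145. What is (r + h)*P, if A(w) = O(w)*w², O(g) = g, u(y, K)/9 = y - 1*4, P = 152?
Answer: 21423032/145 ≈ 1.4775e+5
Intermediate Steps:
u(y, K) = -36 + 9*y (u(y, K) = 9*(y - 1*4) = 9*(y - 4) = 9*(-4 + y) = -36 + 9*y)
r = 1/145 ≈ 0.0068966
A(w) = w³ (A(w) = w*w² = w³)
h = 972 (h = (-3)³*((-36 + 9*6)*(-2)) = -27*(-36 + 54)*(-2) = -486*(-2) = -27*(-36) = 972)
(r + h)*P = (1/145 + 972)*152 = (140941/145)*152 = 21423032/145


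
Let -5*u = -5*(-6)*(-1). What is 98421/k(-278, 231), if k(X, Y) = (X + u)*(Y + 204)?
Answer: -32807/39440 ≈ -0.83182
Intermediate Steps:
u = 6 (u = -(-5*(-6))*(-1)/5 = -6*(-1) = -1/5*(-30) = 6)
k(X, Y) = (6 + X)*(204 + Y) (k(X, Y) = (X + 6)*(Y + 204) = (6 + X)*(204 + Y))
98421/k(-278, 231) = 98421/(1224 + 6*231 + 204*(-278) - 278*231) = 98421/(1224 + 1386 - 56712 - 64218) = 98421/(-118320) = 98421*(-1/118320) = -32807/39440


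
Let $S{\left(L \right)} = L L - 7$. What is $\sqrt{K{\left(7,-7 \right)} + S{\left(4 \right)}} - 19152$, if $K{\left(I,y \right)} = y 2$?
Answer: $-19152 + i \sqrt{5} \approx -19152.0 + 2.2361 i$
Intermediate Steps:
$K{\left(I,y \right)} = 2 y$
$S{\left(L \right)} = -7 + L^{2}$ ($S{\left(L \right)} = L^{2} - 7 = -7 + L^{2}$)
$\sqrt{K{\left(7,-7 \right)} + S{\left(4 \right)}} - 19152 = \sqrt{2 \left(-7\right) - \left(7 - 4^{2}\right)} - 19152 = \sqrt{-14 + \left(-7 + 16\right)} - 19152 = \sqrt{-14 + 9} - 19152 = \sqrt{-5} - 19152 = i \sqrt{5} - 19152 = -19152 + i \sqrt{5}$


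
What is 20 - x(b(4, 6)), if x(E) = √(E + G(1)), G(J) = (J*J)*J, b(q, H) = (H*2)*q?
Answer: 13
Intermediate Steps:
b(q, H) = 2*H*q (b(q, H) = (2*H)*q = 2*H*q)
G(J) = J³ (G(J) = J²*J = J³)
x(E) = √(1 + E) (x(E) = √(E + 1³) = √(E + 1) = √(1 + E))
20 - x(b(4, 6)) = 20 - √(1 + 2*6*4) = 20 - √(1 + 48) = 20 - √49 = 20 - 1*7 = 20 - 7 = 13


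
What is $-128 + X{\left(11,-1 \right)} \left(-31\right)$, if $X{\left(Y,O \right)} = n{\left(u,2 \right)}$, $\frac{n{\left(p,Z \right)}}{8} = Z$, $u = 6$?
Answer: $-624$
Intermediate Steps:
$n{\left(p,Z \right)} = 8 Z$
$X{\left(Y,O \right)} = 16$ ($X{\left(Y,O \right)} = 8 \cdot 2 = 16$)
$-128 + X{\left(11,-1 \right)} \left(-31\right) = -128 + 16 \left(-31\right) = -128 - 496 = -624$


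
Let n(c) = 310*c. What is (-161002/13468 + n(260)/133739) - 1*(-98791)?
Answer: 88960795740127/900598426 ≈ 98780.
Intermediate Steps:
(-161002/13468 + n(260)/133739) - 1*(-98791) = (-161002/13468 + (310*260)/133739) - 1*(-98791) = (-161002*1/13468 + 80600*(1/133739)) + 98791 = (-80501/6734 + 80600/133739) + 98791 = -10223362839/900598426 + 98791 = 88960795740127/900598426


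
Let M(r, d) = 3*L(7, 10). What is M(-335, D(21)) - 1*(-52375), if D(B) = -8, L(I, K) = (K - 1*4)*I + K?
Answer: 52531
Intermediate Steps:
L(I, K) = K + I*(-4 + K) (L(I, K) = (K - 4)*I + K = (-4 + K)*I + K = I*(-4 + K) + K = K + I*(-4 + K))
M(r, d) = 156 (M(r, d) = 3*(10 - 4*7 + 7*10) = 3*(10 - 28 + 70) = 3*52 = 156)
M(-335, D(21)) - 1*(-52375) = 156 - 1*(-52375) = 156 + 52375 = 52531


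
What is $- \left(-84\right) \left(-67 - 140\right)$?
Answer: $-17388$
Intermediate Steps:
$- \left(-84\right) \left(-67 - 140\right) = - \left(-84\right) \left(-207\right) = \left(-1\right) 17388 = -17388$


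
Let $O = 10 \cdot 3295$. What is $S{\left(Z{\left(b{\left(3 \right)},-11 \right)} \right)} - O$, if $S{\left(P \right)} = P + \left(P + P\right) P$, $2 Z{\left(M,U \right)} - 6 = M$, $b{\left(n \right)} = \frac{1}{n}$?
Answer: $- \frac{296341}{9} \approx -32927.0$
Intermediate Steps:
$O = 32950$
$Z{\left(M,U \right)} = 3 + \frac{M}{2}$
$S{\left(P \right)} = P + 2 P^{2}$ ($S{\left(P \right)} = P + 2 P P = P + 2 P^{2}$)
$S{\left(Z{\left(b{\left(3 \right)},-11 \right)} \right)} - O = \left(3 + \frac{1}{2 \cdot 3}\right) \left(1 + 2 \left(3 + \frac{1}{2 \cdot 3}\right)\right) - 32950 = \left(3 + \frac{1}{2} \cdot \frac{1}{3}\right) \left(1 + 2 \left(3 + \frac{1}{2} \cdot \frac{1}{3}\right)\right) - 32950 = \left(3 + \frac{1}{6}\right) \left(1 + 2 \left(3 + \frac{1}{6}\right)\right) - 32950 = \frac{19 \left(1 + 2 \cdot \frac{19}{6}\right)}{6} - 32950 = \frac{19 \left(1 + \frac{19}{3}\right)}{6} - 32950 = \frac{19}{6} \cdot \frac{22}{3} - 32950 = \frac{209}{9} - 32950 = - \frac{296341}{9}$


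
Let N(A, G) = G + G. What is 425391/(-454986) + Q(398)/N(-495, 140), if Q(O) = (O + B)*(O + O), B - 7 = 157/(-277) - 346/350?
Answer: 21062960950009/18379538625 ≈ 1146.0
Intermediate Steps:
B = 263929/48475 (B = 7 + (157/(-277) - 346/350) = 7 + (157*(-1/277) - 346*1/350) = 7 + (-157/277 - 173/175) = 7 - 75396/48475 = 263929/48475 ≈ 5.4446)
Q(O) = 2*O*(263929/48475 + O) (Q(O) = (O + 263929/48475)*(O + O) = (263929/48475 + O)*(2*O) = 2*O*(263929/48475 + O))
N(A, G) = 2*G
425391/(-454986) + Q(398)/N(-495, 140) = 425391/(-454986) + ((2/48475)*398*(263929 + 48475*398))/((2*140)) = 425391*(-1/454986) + ((2/48475)*398*(263929 + 19293050))/280 = -141797/151662 + ((2/48475)*398*19556979)*(1/280) = -141797/151662 + (15567355284/48475)*(1/280) = -141797/151662 + 3891838821/3393250 = 21062960950009/18379538625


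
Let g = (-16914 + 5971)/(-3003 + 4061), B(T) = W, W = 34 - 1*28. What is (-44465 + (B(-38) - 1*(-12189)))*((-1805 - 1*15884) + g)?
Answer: 302142477175/529 ≈ 5.7116e+8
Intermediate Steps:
W = 6 (W = 34 - 28 = 6)
B(T) = 6
g = -10943/1058 ≈ -10.343
(-44465 + (B(-38) - 1*(-12189)))*((-1805 - 1*15884) + g) = (-44465 + (6 - 1*(-12189)))*((-1805 - 1*15884) - 10943/1058) = (-44465 + (6 + 12189))*((-1805 - 15884) - 10943/1058) = (-44465 + 12195)*(-17689 - 10943/1058) = -32270*(-18725905/1058) = 302142477175/529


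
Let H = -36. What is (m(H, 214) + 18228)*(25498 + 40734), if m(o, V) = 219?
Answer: 1221781704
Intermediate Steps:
(m(H, 214) + 18228)*(25498 + 40734) = (219 + 18228)*(25498 + 40734) = 18447*66232 = 1221781704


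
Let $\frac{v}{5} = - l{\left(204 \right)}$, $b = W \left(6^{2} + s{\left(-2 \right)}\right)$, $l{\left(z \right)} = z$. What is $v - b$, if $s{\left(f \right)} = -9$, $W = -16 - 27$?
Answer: $141$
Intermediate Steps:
$W = -43$ ($W = -16 - 27 = -43$)
$b = -1161$ ($b = - 43 \left(6^{2} - 9\right) = - 43 \left(36 - 9\right) = \left(-43\right) 27 = -1161$)
$v = -1020$ ($v = 5 \left(\left(-1\right) 204\right) = 5 \left(-204\right) = -1020$)
$v - b = -1020 - -1161 = -1020 + 1161 = 141$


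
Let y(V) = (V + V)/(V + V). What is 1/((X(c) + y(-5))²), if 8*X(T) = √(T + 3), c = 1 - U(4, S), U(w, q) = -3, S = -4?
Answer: 64/(8 + √7)² ≈ 0.56471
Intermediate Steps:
y(V) = 1 (y(V) = (2*V)/((2*V)) = (2*V)*(1/(2*V)) = 1)
c = 4 (c = 1 - 1*(-3) = 1 + 3 = 4)
X(T) = √(3 + T)/8 (X(T) = √(T + 3)/8 = √(3 + T)/8)
1/((X(c) + y(-5))²) = 1/((√(3 + 4)/8 + 1)²) = 1/((√7/8 + 1)²) = 1/((1 + √7/8)²) = (1 + √7/8)⁻²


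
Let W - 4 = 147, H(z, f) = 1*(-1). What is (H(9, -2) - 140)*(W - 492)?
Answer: 48081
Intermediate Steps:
H(z, f) = -1
W = 151 (W = 4 + 147 = 151)
(H(9, -2) - 140)*(W - 492) = (-1 - 140)*(151 - 492) = -141*(-341) = 48081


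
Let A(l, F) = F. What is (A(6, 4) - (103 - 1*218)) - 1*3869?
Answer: -3750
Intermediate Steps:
(A(6, 4) - (103 - 1*218)) - 1*3869 = (4 - (103 - 1*218)) - 1*3869 = (4 - (103 - 218)) - 3869 = (4 - 1*(-115)) - 3869 = (4 + 115) - 3869 = 119 - 3869 = -3750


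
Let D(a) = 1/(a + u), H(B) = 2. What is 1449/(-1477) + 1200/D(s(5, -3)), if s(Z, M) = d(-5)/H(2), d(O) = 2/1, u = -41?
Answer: -10128207/211 ≈ -48001.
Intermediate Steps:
d(O) = 2 (d(O) = 2*1 = 2)
s(Z, M) = 1 (s(Z, M) = 2/2 = 2*(½) = 1)
D(a) = 1/(-41 + a) (D(a) = 1/(a - 41) = 1/(-41 + a))
1449/(-1477) + 1200/D(s(5, -3)) = 1449/(-1477) + 1200/(1/(-41 + 1)) = 1449*(-1/1477) + 1200/(1/(-40)) = -207/211 + 1200/(-1/40) = -207/211 + 1200*(-40) = -207/211 - 48000 = -10128207/211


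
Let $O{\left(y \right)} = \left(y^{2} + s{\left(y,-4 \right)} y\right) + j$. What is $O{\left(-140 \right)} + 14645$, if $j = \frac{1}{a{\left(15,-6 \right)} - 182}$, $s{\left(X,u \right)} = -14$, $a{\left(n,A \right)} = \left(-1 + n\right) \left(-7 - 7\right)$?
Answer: $\frac{13685489}{378} \approx 36205.0$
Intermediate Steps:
$a{\left(n,A \right)} = 14 - 14 n$ ($a{\left(n,A \right)} = \left(-1 + n\right) \left(-14\right) = 14 - 14 n$)
$j = - \frac{1}{378}$ ($j = \frac{1}{\left(14 - 210\right) - 182} = \frac{1}{-196 - 182} = \frac{1}{-378} = - \frac{1}{378} \approx -0.0026455$)
$O{\left(y \right)} = - \frac{1}{378} + y^{2} - 14 y$ ($O{\left(y \right)} = \left(y^{2} - 14 y\right) - \frac{1}{378} = - \frac{1}{378} + y^{2} - 14 y$)
$O{\left(-140 \right)} + 14645 = \left(- \frac{1}{378} + \left(-140\right)^{2} - -1960\right) + 14645 = \left(- \frac{1}{378} + 19600 + 1960\right) + 14645 = \frac{8149679}{378} + 14645 = \frac{13685489}{378}$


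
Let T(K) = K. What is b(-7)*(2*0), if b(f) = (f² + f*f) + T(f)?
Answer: 0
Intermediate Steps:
b(f) = f + 2*f² (b(f) = (f² + f*f) + f = (f² + f²) + f = 2*f² + f = f + 2*f²)
b(-7)*(2*0) = (-7*(1 + 2*(-7)))*(2*0) = -7*(1 - 14)*0 = -7*(-13)*0 = 91*0 = 0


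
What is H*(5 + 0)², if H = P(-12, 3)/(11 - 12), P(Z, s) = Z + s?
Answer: 225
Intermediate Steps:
H = 9 (H = (-12 + 3)/(11 - 12) = -9/(-1) = -9*(-1) = 9)
H*(5 + 0)² = 9*(5 + 0)² = 9*5² = 9*25 = 225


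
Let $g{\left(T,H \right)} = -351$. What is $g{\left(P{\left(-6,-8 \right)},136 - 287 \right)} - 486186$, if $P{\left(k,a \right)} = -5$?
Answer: $-486537$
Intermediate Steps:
$g{\left(P{\left(-6,-8 \right)},136 - 287 \right)} - 486186 = -351 - 486186 = -486537$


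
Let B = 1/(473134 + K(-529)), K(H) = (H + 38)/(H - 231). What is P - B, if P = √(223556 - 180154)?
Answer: -760/359582331 + √43402 ≈ 208.33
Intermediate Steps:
K(H) = (38 + H)/(-231 + H)
B = 760/359582331 (B = 1/(473134 + (38 - 529)/(-231 - 529)) = 1/(473134 - 491/(-760)) = 1/(473134 - 1/760*(-491)) = 1/(473134 + 491/760) = 1/(359582331/760) = 760/359582331 ≈ 2.1136e-6)
P = √43402 ≈ 208.33
P - B = √43402 - 1*760/359582331 = √43402 - 760/359582331 = -760/359582331 + √43402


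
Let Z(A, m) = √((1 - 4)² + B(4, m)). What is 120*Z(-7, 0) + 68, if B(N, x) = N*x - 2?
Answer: 68 + 120*√7 ≈ 385.49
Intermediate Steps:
B(N, x) = -2 + N*x
Z(A, m) = √(7 + 4*m) (Z(A, m) = √((1 - 4)² + (-2 + 4*m)) = √((-3)² + (-2 + 4*m)) = √(9 + (-2 + 4*m)) = √(7 + 4*m))
120*Z(-7, 0) + 68 = 120*√(7 + 4*0) + 68 = 120*√(7 + 0) + 68 = 120*√7 + 68 = 68 + 120*√7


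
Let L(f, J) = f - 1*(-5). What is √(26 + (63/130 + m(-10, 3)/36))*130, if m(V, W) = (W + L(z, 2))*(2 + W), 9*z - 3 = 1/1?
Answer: √37860290/9 ≈ 683.67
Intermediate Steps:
z = 4/9 (z = ⅓ + (⅑)/1 = ⅓ + (⅑)*1 = ⅓ + ⅑ = 4/9 ≈ 0.44444)
L(f, J) = 5 + f (L(f, J) = f + 5 = 5 + f)
m(V, W) = (2 + W)*(49/9 + W) (m(V, W) = (W + (5 + 4/9))*(2 + W) = (W + 49/9)*(2 + W) = (49/9 + W)*(2 + W) = (2 + W)*(49/9 + W))
√(26 + (63/130 + m(-10, 3)/36))*130 = √(26 + (63/130 + (98/9 + 3² + (67/9)*3)/36))*130 = √(26 + (63*(1/130) + (98/9 + 9 + 67/3)*(1/36)))*130 = √(26 + (63/130 + (380/9)*(1/36)))*130 = √(26 + (63/130 + 95/81))*130 = √(26 + 17453/10530)*130 = √(291233/10530)*130 = (√37860290/1170)*130 = √37860290/9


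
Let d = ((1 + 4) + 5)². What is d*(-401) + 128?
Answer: -39972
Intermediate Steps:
d = 100 (d = (5 + 5)² = 10² = 100)
d*(-401) + 128 = 100*(-401) + 128 = -40100 + 128 = -39972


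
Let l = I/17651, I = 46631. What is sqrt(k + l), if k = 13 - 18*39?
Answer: 2*I*sqrt(53460060277)/17651 ≈ 26.198*I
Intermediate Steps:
l = 46631/17651 ≈ 2.6418
k = -689 (k = 13 - 702 = -689)
sqrt(k + l) = sqrt(-689 + 46631/17651) = sqrt(-12114908/17651) = 2*I*sqrt(53460060277)/17651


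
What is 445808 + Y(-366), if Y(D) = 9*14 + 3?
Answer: 445937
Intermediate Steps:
Y(D) = 129 (Y(D) = 126 + 3 = 129)
445808 + Y(-366) = 445808 + 129 = 445937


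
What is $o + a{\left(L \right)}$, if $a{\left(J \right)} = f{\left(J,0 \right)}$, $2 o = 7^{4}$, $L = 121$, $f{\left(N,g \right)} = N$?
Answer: $\frac{2643}{2} \approx 1321.5$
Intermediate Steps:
$o = \frac{2401}{2}$ ($o = \frac{7^{4}}{2} = \frac{1}{2} \cdot 2401 = \frac{2401}{2} \approx 1200.5$)
$a{\left(J \right)} = J$
$o + a{\left(L \right)} = \frac{2401}{2} + 121 = \frac{2643}{2}$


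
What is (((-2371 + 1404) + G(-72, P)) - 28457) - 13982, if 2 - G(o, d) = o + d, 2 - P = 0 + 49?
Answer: -43285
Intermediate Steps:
P = -47 (P = 2 - (0 + 49) = 2 - 1*49 = 2 - 49 = -47)
G(o, d) = 2 - d - o (G(o, d) = 2 - (o + d) = 2 - (d + o) = 2 + (-d - o) = 2 - d - o)
(((-2371 + 1404) + G(-72, P)) - 28457) - 13982 = (((-2371 + 1404) + (2 - 1*(-47) - 1*(-72))) - 28457) - 13982 = ((-967 + (2 + 47 + 72)) - 28457) - 13982 = ((-967 + 121) - 28457) - 13982 = (-846 - 28457) - 13982 = -29303 - 13982 = -43285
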